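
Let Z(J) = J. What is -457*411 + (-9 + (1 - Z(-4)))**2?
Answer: -187811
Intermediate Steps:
-457*411 + (-9 + (1 - Z(-4)))**2 = -457*411 + (-9 + (1 - 1*(-4)))**2 = -187827 + (-9 + (1 + 4))**2 = -187827 + (-9 + 5)**2 = -187827 + (-4)**2 = -187827 + 16 = -187811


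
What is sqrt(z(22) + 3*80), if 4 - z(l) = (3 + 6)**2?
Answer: sqrt(163) ≈ 12.767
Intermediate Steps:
z(l) = -77 (z(l) = 4 - (3 + 6)**2 = 4 - 1*9**2 = 4 - 1*81 = 4 - 81 = -77)
sqrt(z(22) + 3*80) = sqrt(-77 + 3*80) = sqrt(-77 + 240) = sqrt(163)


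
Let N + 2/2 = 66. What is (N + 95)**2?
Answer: 25600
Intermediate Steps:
N = 65 (N = -1 + 66 = 65)
(N + 95)**2 = (65 + 95)**2 = 160**2 = 25600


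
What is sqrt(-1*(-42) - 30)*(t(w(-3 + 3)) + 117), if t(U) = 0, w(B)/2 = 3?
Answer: 234*sqrt(3) ≈ 405.30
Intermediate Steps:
w(B) = 6 (w(B) = 2*3 = 6)
sqrt(-1*(-42) - 30)*(t(w(-3 + 3)) + 117) = sqrt(-1*(-42) - 30)*(0 + 117) = sqrt(42 - 30)*117 = sqrt(12)*117 = (2*sqrt(3))*117 = 234*sqrt(3)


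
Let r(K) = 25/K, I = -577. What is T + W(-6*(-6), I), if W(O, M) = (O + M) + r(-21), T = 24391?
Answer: 500825/21 ≈ 23849.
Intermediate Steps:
W(O, M) = -25/21 + M + O (W(O, M) = (O + M) + 25/(-21) = (M + O) + 25*(-1/21) = (M + O) - 25/21 = -25/21 + M + O)
T + W(-6*(-6), I) = 24391 + (-25/21 - 577 - 6*(-6)) = 24391 + (-25/21 - 577 + 36) = 24391 - 11386/21 = 500825/21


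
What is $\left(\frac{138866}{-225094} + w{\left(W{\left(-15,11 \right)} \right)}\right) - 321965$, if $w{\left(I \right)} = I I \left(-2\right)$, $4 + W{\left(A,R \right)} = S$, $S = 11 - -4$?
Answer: $- \frac{36263500662}{112547} \approx -3.2221 \cdot 10^{5}$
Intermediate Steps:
$S = 15$ ($S = 11 + 4 = 15$)
$W{\left(A,R \right)} = 11$ ($W{\left(A,R \right)} = -4 + 15 = 11$)
$w{\left(I \right)} = - 2 I^{2}$ ($w{\left(I \right)} = I^{2} \left(-2\right) = - 2 I^{2}$)
$\left(\frac{138866}{-225094} + w{\left(W{\left(-15,11 \right)} \right)}\right) - 321965 = \left(\frac{138866}{-225094} - 2 \cdot 11^{2}\right) - 321965 = \left(138866 \left(- \frac{1}{225094}\right) - 242\right) - 321965 = \left(- \frac{69433}{112547} - 242\right) - 321965 = - \frac{27305807}{112547} - 321965 = - \frac{36263500662}{112547}$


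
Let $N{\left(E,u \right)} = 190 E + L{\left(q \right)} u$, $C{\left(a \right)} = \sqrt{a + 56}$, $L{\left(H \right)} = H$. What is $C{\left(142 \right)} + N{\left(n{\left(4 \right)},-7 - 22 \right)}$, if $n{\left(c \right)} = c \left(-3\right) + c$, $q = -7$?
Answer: $-1317 + 3 \sqrt{22} \approx -1302.9$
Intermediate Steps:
$C{\left(a \right)} = \sqrt{56 + a}$
$n{\left(c \right)} = - 2 c$ ($n{\left(c \right)} = - 3 c + c = - 2 c$)
$N{\left(E,u \right)} = - 7 u + 190 E$ ($N{\left(E,u \right)} = 190 E - 7 u = - 7 u + 190 E$)
$C{\left(142 \right)} + N{\left(n{\left(4 \right)},-7 - 22 \right)} = \sqrt{56 + 142} - \left(7 \left(-7 - 22\right) - \left(-380\right) 4\right) = \sqrt{198} + \left(\left(-7\right) \left(-29\right) + 190 \left(-8\right)\right) = 3 \sqrt{22} + \left(203 - 1520\right) = 3 \sqrt{22} - 1317 = -1317 + 3 \sqrt{22}$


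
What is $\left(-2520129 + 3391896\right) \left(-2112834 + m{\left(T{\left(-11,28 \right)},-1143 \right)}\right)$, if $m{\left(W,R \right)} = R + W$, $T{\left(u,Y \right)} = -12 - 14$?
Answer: $-1842918053301$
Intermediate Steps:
$T{\left(u,Y \right)} = -26$ ($T{\left(u,Y \right)} = -12 - 14 = -26$)
$\left(-2520129 + 3391896\right) \left(-2112834 + m{\left(T{\left(-11,28 \right)},-1143 \right)}\right) = \left(-2520129 + 3391896\right) \left(-2112834 - 1169\right) = 871767 \left(-2112834 - 1169\right) = 871767 \left(-2114003\right) = -1842918053301$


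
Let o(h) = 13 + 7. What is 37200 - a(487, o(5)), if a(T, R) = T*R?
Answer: 27460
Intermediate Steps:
o(h) = 20
a(T, R) = R*T
37200 - a(487, o(5)) = 37200 - 20*487 = 37200 - 1*9740 = 37200 - 9740 = 27460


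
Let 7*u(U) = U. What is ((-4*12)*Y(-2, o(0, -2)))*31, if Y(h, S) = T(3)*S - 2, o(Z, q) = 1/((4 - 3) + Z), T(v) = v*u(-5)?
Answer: 43152/7 ≈ 6164.6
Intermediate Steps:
u(U) = U/7
T(v) = -5*v/7 (T(v) = v*((⅐)*(-5)) = v*(-5/7) = -5*v/7)
o(Z, q) = 1/(1 + Z)
Y(h, S) = -2 - 15*S/7 (Y(h, S) = (-5/7*3)*S - 2 = -15*S/7 - 2 = -2 - 15*S/7)
((-4*12)*Y(-2, o(0, -2)))*31 = ((-4*12)*(-2 - 15/(7*(1 + 0))))*31 = -48*(-2 - 15/7/1)*31 = -48*(-2 - 15/7*1)*31 = -48*(-2 - 15/7)*31 = -48*(-29/7)*31 = (1392/7)*31 = 43152/7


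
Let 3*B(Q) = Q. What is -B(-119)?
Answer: 119/3 ≈ 39.667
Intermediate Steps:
B(Q) = Q/3
-B(-119) = -(-119)/3 = -1*(-119/3) = 119/3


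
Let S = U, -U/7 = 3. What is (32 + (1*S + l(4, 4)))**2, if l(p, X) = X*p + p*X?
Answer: 1849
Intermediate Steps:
U = -21 (U = -7*3 = -21)
S = -21
l(p, X) = 2*X*p (l(p, X) = X*p + X*p = 2*X*p)
(32 + (1*S + l(4, 4)))**2 = (32 + (1*(-21) + 2*4*4))**2 = (32 + (-21 + 32))**2 = (32 + 11)**2 = 43**2 = 1849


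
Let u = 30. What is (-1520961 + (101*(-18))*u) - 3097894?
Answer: -4673395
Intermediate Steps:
(-1520961 + (101*(-18))*u) - 3097894 = (-1520961 + (101*(-18))*30) - 3097894 = (-1520961 - 1818*30) - 3097894 = (-1520961 - 54540) - 3097894 = -1575501 - 3097894 = -4673395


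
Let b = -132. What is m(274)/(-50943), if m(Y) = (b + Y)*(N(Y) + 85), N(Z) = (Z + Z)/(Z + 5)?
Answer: -3445346/14213097 ≈ -0.24241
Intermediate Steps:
N(Z) = 2*Z/(5 + Z) (N(Z) = (2*Z)/(5 + Z) = 2*Z/(5 + Z))
m(Y) = (-132 + Y)*(85 + 2*Y/(5 + Y)) (m(Y) = (-132 + Y)*(2*Y/(5 + Y) + 85) = (-132 + Y)*(85 + 2*Y/(5 + Y)))
m(274)/(-50943) = ((-56100 - 11059*274 + 87*274²)/(5 + 274))/(-50943) = ((-56100 - 3030166 + 87*75076)/279)*(-1/50943) = ((-56100 - 3030166 + 6531612)/279)*(-1/50943) = ((1/279)*3445346)*(-1/50943) = (3445346/279)*(-1/50943) = -3445346/14213097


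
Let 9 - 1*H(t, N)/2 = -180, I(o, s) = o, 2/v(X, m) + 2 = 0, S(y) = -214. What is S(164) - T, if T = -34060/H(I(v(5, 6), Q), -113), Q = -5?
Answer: -23416/189 ≈ -123.89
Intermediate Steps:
v(X, m) = -1 (v(X, m) = 2/(-2 + 0) = 2/(-2) = 2*(-½) = -1)
H(t, N) = 378 (H(t, N) = 18 - 2*(-180) = 18 + 360 = 378)
T = -17030/189 (T = -34060/378 = -34060*1/378 = -17030/189 ≈ -90.106)
S(164) - T = -214 - 1*(-17030/189) = -214 + 17030/189 = -23416/189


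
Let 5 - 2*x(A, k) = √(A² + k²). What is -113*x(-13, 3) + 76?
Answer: -413/2 + 113*√178/2 ≈ 547.30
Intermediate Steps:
x(A, k) = 5/2 - √(A² + k²)/2
-113*x(-13, 3) + 76 = -113*(5/2 - √((-13)² + 3²)/2) + 76 = -113*(5/2 - √(169 + 9)/2) + 76 = -113*(5/2 - √178/2) + 76 = (-565/2 + 113*√178/2) + 76 = -413/2 + 113*√178/2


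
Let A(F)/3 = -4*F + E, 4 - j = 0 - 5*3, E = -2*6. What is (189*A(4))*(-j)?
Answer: 301644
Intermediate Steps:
E = -12
j = 19 (j = 4 - (0 - 5*3) = 4 - (0 - 15) = 4 - 1*(-15) = 4 + 15 = 19)
A(F) = -36 - 12*F (A(F) = 3*(-4*F - 12) = 3*(-12 - 4*F) = -36 - 12*F)
(189*A(4))*(-j) = (189*(-36 - 12*4))*(-1*19) = (189*(-36 - 48))*(-19) = (189*(-84))*(-19) = -15876*(-19) = 301644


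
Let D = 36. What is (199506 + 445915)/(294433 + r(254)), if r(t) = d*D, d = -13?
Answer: 92203/41995 ≈ 2.1956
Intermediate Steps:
r(t) = -468 (r(t) = -13*36 = -468)
(199506 + 445915)/(294433 + r(254)) = (199506 + 445915)/(294433 - 468) = 645421/293965 = 645421*(1/293965) = 92203/41995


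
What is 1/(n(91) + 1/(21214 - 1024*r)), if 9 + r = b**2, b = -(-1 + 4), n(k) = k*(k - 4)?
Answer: 21214/167951239 ≈ 0.00012631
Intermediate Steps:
n(k) = k*(-4 + k)
b = -3 (b = -1*3 = -3)
r = 0 (r = -9 + (-3)**2 = -9 + 9 = 0)
1/(n(91) + 1/(21214 - 1024*r)) = 1/(91*(-4 + 91) + 1/(21214 - 1024*0)) = 1/(91*87 + 1/(21214 + 0)) = 1/(7917 + 1/21214) = 1/(167951239/21214) = 21214/167951239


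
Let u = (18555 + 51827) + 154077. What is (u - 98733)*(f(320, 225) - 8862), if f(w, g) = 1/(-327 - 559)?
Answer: -493583491579/443 ≈ -1.1142e+9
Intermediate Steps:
u = 224459 (u = 70382 + 154077 = 224459)
f(w, g) = -1/886 (f(w, g) = 1/(-886) = -1/886)
(u - 98733)*(f(320, 225) - 8862) = (224459 - 98733)*(-1/886 - 8862) = 125726*(-7851733/886) = -493583491579/443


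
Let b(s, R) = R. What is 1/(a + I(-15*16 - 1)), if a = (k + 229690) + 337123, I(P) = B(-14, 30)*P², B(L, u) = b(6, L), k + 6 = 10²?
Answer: -1/246227 ≈ -4.0613e-6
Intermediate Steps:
k = 94 (k = -6 + 10² = -6 + 100 = 94)
B(L, u) = L
I(P) = -14*P²
a = 566907 (a = (94 + 229690) + 337123 = 229784 + 337123 = 566907)
1/(a + I(-15*16 - 1)) = 1/(566907 - 14*(-15*16 - 1)²) = 1/(566907 - 14*(-240 - 1)²) = 1/(566907 - 14*(-241)²) = 1/(566907 - 14*58081) = 1/(566907 - 813134) = 1/(-246227) = -1/246227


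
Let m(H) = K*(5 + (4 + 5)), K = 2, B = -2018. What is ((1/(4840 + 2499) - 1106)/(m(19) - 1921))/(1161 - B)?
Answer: 737903/4014998103 ≈ 0.00018379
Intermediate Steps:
m(H) = 28 (m(H) = 2*(5 + (4 + 5)) = 2*(5 + 9) = 2*14 = 28)
((1/(4840 + 2499) - 1106)/(m(19) - 1921))/(1161 - B) = ((1/(4840 + 2499) - 1106)/(28 - 1921))/(1161 - 1*(-2018)) = ((1/7339 - 1106)/(-1893))/(1161 + 2018) = ((1/7339 - 1106)*(-1/1893))/3179 = -8116933/7339*(-1/1893)*(1/3179) = (8116933/13892727)*(1/3179) = 737903/4014998103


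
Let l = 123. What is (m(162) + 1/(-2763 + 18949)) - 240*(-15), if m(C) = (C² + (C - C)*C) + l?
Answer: 485045863/16186 ≈ 29967.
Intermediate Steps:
m(C) = 123 + C² (m(C) = (C² + (C - C)*C) + 123 = (C² + 0*C) + 123 = (C² + 0) + 123 = C² + 123 = 123 + C²)
(m(162) + 1/(-2763 + 18949)) - 240*(-15) = ((123 + 162²) + 1/(-2763 + 18949)) - 240*(-15) = ((123 + 26244) + 1/16186) + 3600 = (26367 + 1/16186) + 3600 = 426776263/16186 + 3600 = 485045863/16186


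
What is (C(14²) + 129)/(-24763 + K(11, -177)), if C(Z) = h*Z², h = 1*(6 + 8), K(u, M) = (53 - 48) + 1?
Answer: -537953/24757 ≈ -21.729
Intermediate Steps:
K(u, M) = 6 (K(u, M) = 5 + 1 = 6)
h = 14 (h = 1*14 = 14)
C(Z) = 14*Z²
(C(14²) + 129)/(-24763 + K(11, -177)) = (14*(14²)² + 129)/(-24763 + 6) = (14*196² + 129)/(-24757) = (14*38416 + 129)*(-1/24757) = (537824 + 129)*(-1/24757) = 537953*(-1/24757) = -537953/24757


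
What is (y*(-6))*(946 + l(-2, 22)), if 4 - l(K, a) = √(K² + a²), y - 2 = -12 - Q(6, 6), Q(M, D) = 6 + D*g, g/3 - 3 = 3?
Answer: 706800 - 1488*√122 ≈ 6.9036e+5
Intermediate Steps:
g = 18 (g = 9 + 3*3 = 9 + 9 = 18)
Q(M, D) = 6 + 18*D (Q(M, D) = 6 + D*18 = 6 + 18*D)
y = -124 (y = 2 + (-12 - (6 + 18*6)) = 2 + (-12 - (6 + 108)) = 2 + (-12 - 1*114) = 2 + (-12 - 114) = 2 - 126 = -124)
l(K, a) = 4 - √(K² + a²)
(y*(-6))*(946 + l(-2, 22)) = (-124*(-6))*(946 + (4 - √((-2)² + 22²))) = 744*(946 + (4 - √(4 + 484))) = 744*(946 + (4 - √488)) = 744*(946 + (4 - 2*√122)) = 744*(950 - 2*√122) = 706800 - 1488*√122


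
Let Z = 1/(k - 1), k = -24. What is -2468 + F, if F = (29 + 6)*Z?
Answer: -12347/5 ≈ -2469.4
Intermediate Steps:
Z = -1/25 (Z = 1/(-24 - 1) = 1/(-25) = -1/25 ≈ -0.040000)
F = -7/5 (F = (29 + 6)*(-1/25) = 35*(-1/25) = -7/5 ≈ -1.4000)
-2468 + F = -2468 - 7/5 = -12347/5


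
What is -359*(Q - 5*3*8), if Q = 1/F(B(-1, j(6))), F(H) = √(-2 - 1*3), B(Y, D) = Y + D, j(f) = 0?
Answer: 43080 + 359*I*√5/5 ≈ 43080.0 + 160.55*I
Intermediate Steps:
B(Y, D) = D + Y
F(H) = I*√5 (F(H) = √(-2 - 3) = √(-5) = I*√5)
Q = -I*√5/5 (Q = 1/(I*√5) = -I*√5/5 ≈ -0.44721*I)
-359*(Q - 5*3*8) = -359*(-I*√5/5 - 5*3*8) = -359*(-I*√5/5 - 15*8) = -359*(-I*√5/5 - 120) = -359*(-120 - I*√5/5) = 43080 + 359*I*√5/5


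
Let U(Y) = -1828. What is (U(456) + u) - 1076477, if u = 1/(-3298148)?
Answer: -3556409479141/3298148 ≈ -1.0783e+6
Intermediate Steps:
u = -1/3298148 ≈ -3.0320e-7
(U(456) + u) - 1076477 = (-1828 - 1/3298148) - 1076477 = -6029014545/3298148 - 1076477 = -3556409479141/3298148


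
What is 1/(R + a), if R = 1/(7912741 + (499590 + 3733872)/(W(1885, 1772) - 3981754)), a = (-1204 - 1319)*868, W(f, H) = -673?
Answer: -31511909168945/69009946651255485553 ≈ -4.5663e-7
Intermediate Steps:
a = -2189964 (a = -2523*868 = -2189964)
R = 3982427/31511909168945 (R = 1/(7912741 + (499590 + 3733872)/(-673 - 3981754)) = 1/(7912741 + 4233462/(-3982427)) = 1/(7912741 + 4233462*(-1/3982427)) = 1/(7912741 - 4233462/3982427) = 1/(31511909168945/3982427) = 3982427/31511909168945 ≈ 1.2638e-7)
1/(R + a) = 1/(3982427/31511909168945 - 2189964) = 1/(-69009946651255485553/31511909168945) = -31511909168945/69009946651255485553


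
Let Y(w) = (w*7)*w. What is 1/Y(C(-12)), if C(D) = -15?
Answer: 1/1575 ≈ 0.00063492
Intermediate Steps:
Y(w) = 7*w² (Y(w) = (7*w)*w = 7*w²)
1/Y(C(-12)) = 1/(7*(-15)²) = 1/(7*225) = 1/1575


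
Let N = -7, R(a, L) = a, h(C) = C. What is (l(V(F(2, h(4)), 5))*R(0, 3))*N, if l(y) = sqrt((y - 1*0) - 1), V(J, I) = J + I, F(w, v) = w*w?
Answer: 0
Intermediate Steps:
F(w, v) = w**2
V(J, I) = I + J
l(y) = sqrt(-1 + y) (l(y) = sqrt((y + 0) - 1) = sqrt(y - 1) = sqrt(-1 + y))
(l(V(F(2, h(4)), 5))*R(0, 3))*N = (sqrt(-1 + (5 + 2**2))*0)*(-7) = (sqrt(-1 + (5 + 4))*0)*(-7) = (sqrt(-1 + 9)*0)*(-7) = (sqrt(8)*0)*(-7) = ((2*sqrt(2))*0)*(-7) = 0*(-7) = 0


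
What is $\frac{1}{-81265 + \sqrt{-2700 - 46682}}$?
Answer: $- \frac{81265}{6604049607} - \frac{i \sqrt{49382}}{6604049607} \approx -1.2305 \cdot 10^{-5} - 3.3649 \cdot 10^{-8} i$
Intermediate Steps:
$\frac{1}{-81265 + \sqrt{-2700 - 46682}} = \frac{1}{-81265 + \sqrt{-49382}} = \frac{1}{-81265 + i \sqrt{49382}}$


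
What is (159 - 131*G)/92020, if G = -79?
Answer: 2627/23005 ≈ 0.11419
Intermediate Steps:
(159 - 131*G)/92020 = (159 - 131*(-79))/92020 = (159 + 10349)*(1/92020) = 10508*(1/92020) = 2627/23005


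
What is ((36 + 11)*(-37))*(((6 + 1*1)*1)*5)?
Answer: -60865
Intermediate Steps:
((36 + 11)*(-37))*(((6 + 1*1)*1)*5) = (47*(-37))*(((6 + 1)*1)*5) = -1739*7*1*5 = -12173*5 = -1739*35 = -60865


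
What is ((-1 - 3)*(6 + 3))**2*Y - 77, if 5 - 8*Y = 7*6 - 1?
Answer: -5909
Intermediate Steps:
Y = -9/2 (Y = 5/8 - (7*6 - 1)/8 = 5/8 - (42 - 1)/8 = 5/8 - 1/8*41 = 5/8 - 41/8 = -9/2 ≈ -4.5000)
((-1 - 3)*(6 + 3))**2*Y - 77 = ((-1 - 3)*(6 + 3))**2*(-9/2) - 77 = (-4*9)**2*(-9/2) - 77 = (-36)**2*(-9/2) - 77 = 1296*(-9/2) - 77 = -5832 - 77 = -5909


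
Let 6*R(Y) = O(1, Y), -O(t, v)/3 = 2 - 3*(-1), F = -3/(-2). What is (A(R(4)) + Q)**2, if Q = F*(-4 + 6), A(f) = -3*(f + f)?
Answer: 324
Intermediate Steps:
F = 3/2 (F = -3*(-1/2) = 3/2 ≈ 1.5000)
O(t, v) = -15 (O(t, v) = -3*(2 - 3*(-1)) = -3*(2 + 3) = -3*5 = -15)
R(Y) = -5/2 (R(Y) = (1/6)*(-15) = -5/2)
A(f) = -6*f
Q = 3 (Q = 3*(-4 + 6)/2 = (3/2)*2 = 3)
(A(R(4)) + Q)**2 = (-6*(-5/2) + 3)**2 = (15 + 3)**2 = 18**2 = 324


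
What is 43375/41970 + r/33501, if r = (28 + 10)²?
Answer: 100914037/93735798 ≈ 1.0766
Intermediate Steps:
r = 1444 (r = 38² = 1444)
43375/41970 + r/33501 = 43375/41970 + 1444/33501 = 43375*(1/41970) + 1444*(1/33501) = 8675/8394 + 1444/33501 = 100914037/93735798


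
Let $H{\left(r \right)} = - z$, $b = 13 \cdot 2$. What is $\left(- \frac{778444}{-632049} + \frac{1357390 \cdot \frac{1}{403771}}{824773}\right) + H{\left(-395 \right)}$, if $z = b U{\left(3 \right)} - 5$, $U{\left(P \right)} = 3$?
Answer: $- \frac{15106137298133595629}{210484590748786167} \approx -71.768$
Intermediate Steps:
$b = 26$
$z = 73$ ($z = 26 \cdot 3 - 5 = 78 - 5 = 73$)
$H{\left(r \right)} = -73$ ($H{\left(r \right)} = \left(-1\right) 73 = -73$)
$\left(- \frac{778444}{-632049} + \frac{1357390 \cdot \frac{1}{403771}}{824773}\right) + H{\left(-395 \right)} = \left(- \frac{778444}{-632049} + \frac{1357390 \cdot \frac{1}{403771}}{824773}\right) - 73 = \left(\left(-778444\right) \left(- \frac{1}{632049}\right) + 1357390 \cdot \frac{1}{403771} \cdot \frac{1}{824773}\right) - 73 = \left(\frac{778444}{632049} + \frac{1357390}{403771} \cdot \frac{1}{824773}\right) - 73 = \left(\frac{778444}{632049} + \frac{1357390}{333019418983}\right) - 73 = \frac{259237826527794562}{210484590748786167} - 73 = - \frac{15106137298133595629}{210484590748786167}$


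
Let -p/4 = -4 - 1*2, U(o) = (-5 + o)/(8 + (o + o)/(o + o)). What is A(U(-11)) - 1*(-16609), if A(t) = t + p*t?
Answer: 149081/9 ≈ 16565.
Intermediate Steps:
U(o) = -5/9 + o/9 (U(o) = (-5 + o)/(8 + (2*o)/((2*o))) = (-5 + o)/(8 + (2*o)*(1/(2*o))) = (-5 + o)/(8 + 1) = (-5 + o)/9 = (-5 + o)*(⅑) = -5/9 + o/9)
p = 24 (p = -4*(-4 - 1*2) = -4*(-4 - 2) = -4*(-6) = 24)
A(t) = 25*t (A(t) = t + 24*t = 25*t)
A(U(-11)) - 1*(-16609) = 25*(-5/9 + (⅑)*(-11)) - 1*(-16609) = 25*(-5/9 - 11/9) + 16609 = 25*(-16/9) + 16609 = -400/9 + 16609 = 149081/9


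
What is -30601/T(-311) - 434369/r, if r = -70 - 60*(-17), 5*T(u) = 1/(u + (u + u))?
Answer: 135615547381/950 ≈ 1.4275e+8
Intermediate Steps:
T(u) = 1/(15*u) (T(u) = 1/(5*(u + (u + u))) = 1/(5*(u + 2*u)) = 1/(5*((3*u))) = (1/(3*u))/5 = 1/(15*u))
r = 950 (r = -70 + 1020 = 950)
-30601/T(-311) - 434369/r = -30601/((1/15)/(-311)) - 434369/950 = -30601/((1/15)*(-1/311)) - 434369*1/950 = -30601/(-1/4665) - 434369/950 = -30601*(-4665) - 434369/950 = 142753665 - 434369/950 = 135615547381/950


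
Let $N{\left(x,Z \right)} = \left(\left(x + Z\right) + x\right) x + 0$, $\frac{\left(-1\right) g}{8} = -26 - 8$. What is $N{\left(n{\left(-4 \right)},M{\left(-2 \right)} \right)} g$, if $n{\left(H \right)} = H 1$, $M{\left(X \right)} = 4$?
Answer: $4352$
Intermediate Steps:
$g = 272$ ($g = - 8 \left(-26 - 8\right) = \left(-8\right) \left(-34\right) = 272$)
$n{\left(H \right)} = H$
$N{\left(x,Z \right)} = x \left(Z + 2 x\right)$ ($N{\left(x,Z \right)} = \left(\left(Z + x\right) + x\right) x + 0 = \left(Z + 2 x\right) x + 0 = x \left(Z + 2 x\right) + 0 = x \left(Z + 2 x\right)$)
$N{\left(n{\left(-4 \right)},M{\left(-2 \right)} \right)} g = - 4 \left(4 + 2 \left(-4\right)\right) 272 = - 4 \left(4 - 8\right) 272 = \left(-4\right) \left(-4\right) 272 = 16 \cdot 272 = 4352$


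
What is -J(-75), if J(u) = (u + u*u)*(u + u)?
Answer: 832500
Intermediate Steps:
J(u) = 2*u*(u + u**2) (J(u) = (u + u**2)*(2*u) = 2*u*(u + u**2))
-J(-75) = -2*(-75)**2*(1 - 75) = -2*5625*(-74) = -1*(-832500) = 832500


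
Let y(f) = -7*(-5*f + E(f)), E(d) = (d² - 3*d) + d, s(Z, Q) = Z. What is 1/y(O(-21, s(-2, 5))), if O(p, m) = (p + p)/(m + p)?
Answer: 529/34986 ≈ 0.015120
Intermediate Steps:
O(p, m) = 2*p/(m + p) (O(p, m) = (2*p)/(m + p) = 2*p/(m + p))
E(d) = d² - 2*d
y(f) = 35*f - 7*f*(-2 + f) (y(f) = -7*(-5*f + f*(-2 + f)) = 35*f - 7*f*(-2 + f))
1/y(O(-21, s(-2, 5))) = 1/(7*(2*(-21)/(-2 - 21))*(7 - 2*(-21)/(-2 - 21))) = 1/(7*(2*(-21)/(-23))*(7 - 2*(-21)/(-23))) = 1/(7*(2*(-21)*(-1/23))*(7 - 2*(-21)*(-1)/23)) = 1/(7*(42/23)*(7 - 1*42/23)) = 1/(7*(42/23)*(7 - 42/23)) = 1/(7*(42/23)*(119/23)) = 1/(34986/529) = 529/34986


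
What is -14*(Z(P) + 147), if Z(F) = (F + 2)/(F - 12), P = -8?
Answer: -10311/5 ≈ -2062.2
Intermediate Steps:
Z(F) = (2 + F)/(-12 + F)
-14*(Z(P) + 147) = -14*((2 - 8)/(-12 - 8) + 147) = -14*(-6/(-20) + 147) = -14*(-1/20*(-6) + 147) = -14*(3/10 + 147) = -14*1473/10 = -10311/5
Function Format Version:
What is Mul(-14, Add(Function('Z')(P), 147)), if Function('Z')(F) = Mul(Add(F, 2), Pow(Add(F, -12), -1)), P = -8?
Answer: Rational(-10311, 5) ≈ -2062.2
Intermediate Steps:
Function('Z')(F) = Mul(Pow(Add(-12, F), -1), Add(2, F)) (Function('Z')(F) = Mul(Add(2, F), Pow(Add(-12, F), -1)) = Mul(Pow(Add(-12, F), -1), Add(2, F)))
Mul(-14, Add(Function('Z')(P), 147)) = Mul(-14, Add(Mul(Pow(Add(-12, -8), -1), Add(2, -8)), 147)) = Mul(-14, Add(Mul(Pow(-20, -1), -6), 147)) = Mul(-14, Add(Mul(Rational(-1, 20), -6), 147)) = Mul(-14, Add(Rational(3, 10), 147)) = Mul(-14, Rational(1473, 10)) = Rational(-10311, 5)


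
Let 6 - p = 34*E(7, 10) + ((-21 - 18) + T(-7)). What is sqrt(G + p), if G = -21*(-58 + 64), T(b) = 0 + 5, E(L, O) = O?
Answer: I*sqrt(426) ≈ 20.64*I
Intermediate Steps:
T(b) = 5
p = -300 (p = 6 - (34*10 + ((-21 - 18) + 5)) = 6 - (340 + (-39 + 5)) = 6 - (340 - 34) = 6 - 1*306 = 6 - 306 = -300)
G = -126 (G = -21*6 = -126)
sqrt(G + p) = sqrt(-126 - 300) = sqrt(-426) = I*sqrt(426)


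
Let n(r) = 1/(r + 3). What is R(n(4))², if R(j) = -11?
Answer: 121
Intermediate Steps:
n(r) = 1/(3 + r)
R(n(4))² = (-11)² = 121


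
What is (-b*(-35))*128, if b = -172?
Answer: -770560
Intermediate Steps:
(-b*(-35))*128 = (-1*(-172)*(-35))*128 = (172*(-35))*128 = -6020*128 = -770560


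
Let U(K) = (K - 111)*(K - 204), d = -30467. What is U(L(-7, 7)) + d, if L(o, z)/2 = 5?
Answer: -10873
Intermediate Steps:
L(o, z) = 10 (L(o, z) = 2*5 = 10)
U(K) = (-204 + K)*(-111 + K) (U(K) = (-111 + K)*(-204 + K) = (-204 + K)*(-111 + K))
U(L(-7, 7)) + d = (22644 + 10² - 315*10) - 30467 = (22644 + 100 - 3150) - 30467 = 19594 - 30467 = -10873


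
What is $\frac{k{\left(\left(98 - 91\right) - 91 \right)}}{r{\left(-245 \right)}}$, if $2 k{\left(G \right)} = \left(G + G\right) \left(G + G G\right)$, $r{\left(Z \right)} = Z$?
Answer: $\frac{11952}{5} \approx 2390.4$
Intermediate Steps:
$k{\left(G \right)} = G \left(G + G^{2}\right)$ ($k{\left(G \right)} = \frac{\left(G + G\right) \left(G + G G\right)}{2} = \frac{2 G \left(G + G^{2}\right)}{2} = G \left(G + G^{2}\right)$)
$\frac{k{\left(\left(98 - 91\right) - 91 \right)}}{r{\left(-245 \right)}} = \frac{\left(\left(98 - 91\right) - 91\right)^{2} \left(1 + \left(\left(98 - 91\right) - 91\right)\right)}{-245} = \left(7 - 91\right)^{2} \left(1 + \left(7 - 91\right)\right) \left(- \frac{1}{245}\right) = \left(-84\right)^{2} \left(1 - 84\right) \left(- \frac{1}{245}\right) = 7056 \left(-83\right) \left(- \frac{1}{245}\right) = \left(-585648\right) \left(- \frac{1}{245}\right) = \frac{11952}{5}$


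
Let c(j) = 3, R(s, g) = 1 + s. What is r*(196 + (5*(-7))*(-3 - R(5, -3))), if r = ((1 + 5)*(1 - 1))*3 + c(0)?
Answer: 1533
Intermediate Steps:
r = 3 (r = ((1 + 5)*(1 - 1))*3 + 3 = (6*0)*3 + 3 = 0*3 + 3 = 0 + 3 = 3)
r*(196 + (5*(-7))*(-3 - R(5, -3))) = 3*(196 + (5*(-7))*(-3 - (1 + 5))) = 3*(196 - 35*(-3 - 1*6)) = 3*(196 - 35*(-3 - 6)) = 3*(196 - 35*(-9)) = 3*(196 + 315) = 3*511 = 1533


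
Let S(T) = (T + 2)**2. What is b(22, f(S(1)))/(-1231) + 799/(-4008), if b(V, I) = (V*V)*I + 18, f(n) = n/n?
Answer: -2995585/4933848 ≈ -0.60715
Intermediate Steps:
S(T) = (2 + T)**2
f(n) = 1
b(V, I) = 18 + I*V**2 (b(V, I) = V**2*I + 18 = I*V**2 + 18 = 18 + I*V**2)
b(22, f(S(1)))/(-1231) + 799/(-4008) = (18 + 1*22**2)/(-1231) + 799/(-4008) = (18 + 1*484)*(-1/1231) + 799*(-1/4008) = (18 + 484)*(-1/1231) - 799/4008 = 502*(-1/1231) - 799/4008 = -502/1231 - 799/4008 = -2995585/4933848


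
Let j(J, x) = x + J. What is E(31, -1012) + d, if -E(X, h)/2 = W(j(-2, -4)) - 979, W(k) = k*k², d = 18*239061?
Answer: 4305488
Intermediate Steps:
d = 4303098
j(J, x) = J + x
W(k) = k³
E(X, h) = 2390 (E(X, h) = -2*((-2 - 4)³ - 979) = -2*((-6)³ - 979) = -2*(-216 - 979) = -2*(-1195) = 2390)
E(31, -1012) + d = 2390 + 4303098 = 4305488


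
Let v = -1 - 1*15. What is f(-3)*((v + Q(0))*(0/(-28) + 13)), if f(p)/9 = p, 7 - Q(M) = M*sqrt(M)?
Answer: 3159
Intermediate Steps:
Q(M) = 7 - M**(3/2) (Q(M) = 7 - M*sqrt(M) = 7 - M**(3/2))
f(p) = 9*p
v = -16 (v = -1 - 15 = -16)
f(-3)*((v + Q(0))*(0/(-28) + 13)) = (9*(-3))*((-16 + (7 - 0**(3/2)))*(0/(-28) + 13)) = -27*(-16 + (7 - 1*0))*(0*(-1/28) + 13) = -27*(-16 + (7 + 0))*(0 + 13) = -27*(-16 + 7)*13 = -(-243)*13 = -27*(-117) = 3159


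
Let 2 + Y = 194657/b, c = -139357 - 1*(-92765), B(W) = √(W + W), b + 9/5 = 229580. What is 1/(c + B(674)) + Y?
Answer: -717736829002031/622964209634589 - √337/1085406558 ≈ -1.1521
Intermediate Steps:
b = 1147891/5 (b = -9/5 + 229580 = 1147891/5 ≈ 2.2958e+5)
B(W) = √2*√W (B(W) = √(2*W) = √2*√W)
c = -46592 (c = -139357 + 92765 = -46592)
Y = -1322497/1147891 (Y = -2 + 194657/(1147891/5) = -2 + 194657*(5/1147891) = -2 + 973285/1147891 = -1322497/1147891 ≈ -1.1521)
1/(c + B(674)) + Y = 1/(-46592 + √2*√674) - 1322497/1147891 = 1/(-46592 + 2*√337) - 1322497/1147891 = -1322497/1147891 + 1/(-46592 + 2*√337)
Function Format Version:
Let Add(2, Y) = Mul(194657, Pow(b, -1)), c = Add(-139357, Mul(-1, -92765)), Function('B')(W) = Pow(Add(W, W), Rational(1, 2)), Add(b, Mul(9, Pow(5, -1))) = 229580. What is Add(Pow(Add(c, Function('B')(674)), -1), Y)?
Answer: Add(Rational(-717736829002031, 622964209634589), Mul(Rational(-1, 1085406558), Pow(337, Rational(1, 2)))) ≈ -1.1521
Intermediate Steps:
b = Rational(1147891, 5) (b = Add(Rational(-9, 5), 229580) = Rational(1147891, 5) ≈ 2.2958e+5)
Function('B')(W) = Mul(Pow(2, Rational(1, 2)), Pow(W, Rational(1, 2))) (Function('B')(W) = Pow(Mul(2, W), Rational(1, 2)) = Mul(Pow(2, Rational(1, 2)), Pow(W, Rational(1, 2))))
c = -46592 (c = Add(-139357, 92765) = -46592)
Y = Rational(-1322497, 1147891) (Y = Add(-2, Mul(194657, Pow(Rational(1147891, 5), -1))) = Add(-2, Mul(194657, Rational(5, 1147891))) = Add(-2, Rational(973285, 1147891)) = Rational(-1322497, 1147891) ≈ -1.1521)
Add(Pow(Add(c, Function('B')(674)), -1), Y) = Add(Pow(Add(-46592, Mul(Pow(2, Rational(1, 2)), Pow(674, Rational(1, 2)))), -1), Rational(-1322497, 1147891)) = Add(Pow(Add(-46592, Mul(2, Pow(337, Rational(1, 2)))), -1), Rational(-1322497, 1147891)) = Add(Rational(-1322497, 1147891), Pow(Add(-46592, Mul(2, Pow(337, Rational(1, 2)))), -1))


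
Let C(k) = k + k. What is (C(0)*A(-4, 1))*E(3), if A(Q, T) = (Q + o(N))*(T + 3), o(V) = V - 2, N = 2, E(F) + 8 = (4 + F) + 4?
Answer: 0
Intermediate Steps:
E(F) = F (E(F) = -8 + ((4 + F) + 4) = -8 + (8 + F) = F)
C(k) = 2*k
o(V) = -2 + V
A(Q, T) = Q*(3 + T) (A(Q, T) = (Q + (-2 + 2))*(T + 3) = (Q + 0)*(3 + T) = Q*(3 + T))
(C(0)*A(-4, 1))*E(3) = ((2*0)*(-4*(3 + 1)))*3 = (0*(-4*4))*3 = (0*(-16))*3 = 0*3 = 0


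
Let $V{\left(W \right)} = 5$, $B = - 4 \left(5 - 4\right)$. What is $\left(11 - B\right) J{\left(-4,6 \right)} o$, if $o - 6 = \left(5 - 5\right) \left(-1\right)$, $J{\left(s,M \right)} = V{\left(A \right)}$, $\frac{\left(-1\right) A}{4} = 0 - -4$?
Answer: $450$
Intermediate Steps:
$A = -16$ ($A = - 4 \left(0 - -4\right) = - 4 \left(0 + 4\right) = \left(-4\right) 4 = -16$)
$B = -4$ ($B = \left(-4\right) 1 = -4$)
$J{\left(s,M \right)} = 5$
$o = 6$ ($o = 6 + \left(5 - 5\right) \left(-1\right) = 6 + 0 \left(-1\right) = 6 + 0 = 6$)
$\left(11 - B\right) J{\left(-4,6 \right)} o = \left(11 - -4\right) 5 \cdot 6 = \left(11 + 4\right) 5 \cdot 6 = 15 \cdot 5 \cdot 6 = 75 \cdot 6 = 450$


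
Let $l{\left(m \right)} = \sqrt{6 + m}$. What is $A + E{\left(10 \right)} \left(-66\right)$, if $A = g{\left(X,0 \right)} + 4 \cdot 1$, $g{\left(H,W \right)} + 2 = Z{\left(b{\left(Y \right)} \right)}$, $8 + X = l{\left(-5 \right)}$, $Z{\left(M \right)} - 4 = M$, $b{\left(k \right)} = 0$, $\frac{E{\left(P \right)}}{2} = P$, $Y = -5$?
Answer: $-1314$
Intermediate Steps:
$E{\left(P \right)} = 2 P$
$Z{\left(M \right)} = 4 + M$
$X = -7$ ($X = -8 + \sqrt{6 - 5} = -8 + \sqrt{1} = -8 + 1 = -7$)
$g{\left(H,W \right)} = 2$ ($g{\left(H,W \right)} = -2 + \left(4 + 0\right) = -2 + 4 = 2$)
$A = 6$ ($A = 2 + 4 \cdot 1 = 2 + 4 = 6$)
$A + E{\left(10 \right)} \left(-66\right) = 6 + 2 \cdot 10 \left(-66\right) = 6 + 20 \left(-66\right) = 6 - 1320 = -1314$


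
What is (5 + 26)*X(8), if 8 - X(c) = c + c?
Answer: -248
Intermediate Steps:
X(c) = 8 - 2*c (X(c) = 8 - (c + c) = 8 - 2*c)
(5 + 26)*X(8) = (5 + 26)*(8 - 2*8) = 31*(8 - 16) = 31*(-8) = -248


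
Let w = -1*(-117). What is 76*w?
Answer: 8892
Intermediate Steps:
w = 117
76*w = 76*117 = 8892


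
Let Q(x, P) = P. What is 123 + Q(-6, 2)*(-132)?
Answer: -141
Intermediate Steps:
123 + Q(-6, 2)*(-132) = 123 + 2*(-132) = 123 - 264 = -141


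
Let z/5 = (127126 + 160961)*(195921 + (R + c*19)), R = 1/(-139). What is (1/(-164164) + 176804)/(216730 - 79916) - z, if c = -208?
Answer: -863272721615843219096555/3121930755944 ≈ -2.7652e+11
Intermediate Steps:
R = -1/139 ≈ -0.0071942
z = 38436121005150/139 (z = 5*((127126 + 160961)*(195921 + (-1/139 - 208*19))) = 5*(288087*(195921 + (-1/139 - 3952))) = 5*(288087*(195921 - 549329/139)) = 5*(288087*(26683690/139)) = 5*(7687224201030/139) = 38436121005150/139 ≈ 2.7652e+11)
(1/(-164164) + 176804)/(216730 - 79916) - z = (1/(-164164) + 176804)/(216730 - 79916) - 1*38436121005150/139 = (-1/164164 + 176804)/136814 - 38436121005150/139 = (29024851855/164164)*(1/136814) - 38436121005150/139 = 29024851855/22459933496 - 38436121005150/139 = -863272721615843219096555/3121930755944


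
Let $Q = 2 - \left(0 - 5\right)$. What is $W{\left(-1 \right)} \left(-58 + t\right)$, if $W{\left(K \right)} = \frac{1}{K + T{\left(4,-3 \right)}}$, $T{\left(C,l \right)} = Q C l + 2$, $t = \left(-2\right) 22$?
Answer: $\frac{102}{83} \approx 1.2289$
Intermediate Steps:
$t = -44$
$Q = 7$ ($Q = 2 - -5 = 2 + 5 = 7$)
$T{\left(C,l \right)} = 2 + 7 C l$ ($T{\left(C,l \right)} = 7 C l + 2 = 2 + 7 C l$)
$W{\left(K \right)} = \frac{1}{-82 + K}$ ($W{\left(K \right)} = \frac{1}{K + \left(2 + 7 \cdot 4 \left(-3\right)\right)} = \frac{1}{K + \left(2 - 84\right)} = \frac{1}{K - 82} = \frac{1}{-82 + K}$)
$W{\left(-1 \right)} \left(-58 + t\right) = \frac{-58 - 44}{-82 - 1} = \frac{1}{-83} \left(-102\right) = \left(- \frac{1}{83}\right) \left(-102\right) = \frac{102}{83}$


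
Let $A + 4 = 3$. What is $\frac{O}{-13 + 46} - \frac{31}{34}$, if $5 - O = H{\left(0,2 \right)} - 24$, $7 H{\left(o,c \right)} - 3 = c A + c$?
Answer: $- \frac{361}{7854} \approx -0.045964$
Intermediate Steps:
$A = -1$ ($A = -4 + 3 = -1$)
$H{\left(o,c \right)} = \frac{3}{7}$ ($H{\left(o,c \right)} = \frac{3}{7} + \frac{c \left(-1\right) + c}{7} = \frac{3}{7} + \frac{- c + c}{7} = \frac{3}{7} + \frac{1}{7} \cdot 0 = \frac{3}{7} + 0 = \frac{3}{7}$)
$O = \frac{200}{7}$ ($O = 5 - \left(\frac{3}{7} - 24\right) = 5 - - \frac{165}{7} = 5 + \frac{165}{7} = \frac{200}{7} \approx 28.571$)
$\frac{O}{-13 + 46} - \frac{31}{34} = \frac{1}{-13 + 46} \cdot \frac{200}{7} - \frac{31}{34} = \frac{1}{33} \cdot \frac{200}{7} - \frac{31}{34} = \frac{200}{231} - \frac{31}{34} = - \frac{361}{7854}$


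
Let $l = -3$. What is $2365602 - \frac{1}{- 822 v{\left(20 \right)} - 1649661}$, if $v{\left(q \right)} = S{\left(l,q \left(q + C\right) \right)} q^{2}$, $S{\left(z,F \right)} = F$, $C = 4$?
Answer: $\frac{377251211408923}{159473661} \approx 2.3656 \cdot 10^{6}$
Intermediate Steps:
$v{\left(q \right)} = q^{3} \left(4 + q\right)$ ($v{\left(q \right)} = q \left(q + 4\right) q^{2} = q \left(4 + q\right) q^{2} = q^{3} \left(4 + q\right)$)
$2365602 - \frac{1}{- 822 v{\left(20 \right)} - 1649661} = 2365602 - \frac{1}{- 822 \cdot 20^{3} \left(4 + 20\right) - 1649661} = 2365602 - \frac{1}{- 822 \cdot 8000 \cdot 24 - 1649661} = 2365602 - \frac{1}{\left(-822\right) 192000 - 1649661} = 2365602 - \frac{1}{-157824000 - 1649661} = 2365602 - \frac{1}{-159473661} = 2365602 - - \frac{1}{159473661} = 2365602 + \frac{1}{159473661} = \frac{377251211408923}{159473661}$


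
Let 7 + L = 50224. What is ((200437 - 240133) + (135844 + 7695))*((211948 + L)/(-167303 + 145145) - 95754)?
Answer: -220352696138371/22158 ≈ -9.9446e+9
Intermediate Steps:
L = 50217 (L = -7 + 50224 = 50217)
((200437 - 240133) + (135844 + 7695))*((211948 + L)/(-167303 + 145145) - 95754) = ((200437 - 240133) + (135844 + 7695))*((211948 + 50217)/(-167303 + 145145) - 95754) = (-39696 + 143539)*(262165/(-22158) - 95754) = 103843*(262165*(-1/22158) - 95754) = 103843*(-262165/22158 - 95754) = 103843*(-2121979297/22158) = -220352696138371/22158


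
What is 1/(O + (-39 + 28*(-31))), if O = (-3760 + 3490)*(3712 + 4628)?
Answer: -1/2252707 ≈ -4.4391e-7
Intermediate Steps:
O = -2251800 (O = -270*8340 = -2251800)
1/(O + (-39 + 28*(-31))) = 1/(-2251800 + (-39 + 28*(-31))) = 1/(-2251800 + (-39 - 868)) = 1/(-2251800 - 907) = 1/(-2252707) = -1/2252707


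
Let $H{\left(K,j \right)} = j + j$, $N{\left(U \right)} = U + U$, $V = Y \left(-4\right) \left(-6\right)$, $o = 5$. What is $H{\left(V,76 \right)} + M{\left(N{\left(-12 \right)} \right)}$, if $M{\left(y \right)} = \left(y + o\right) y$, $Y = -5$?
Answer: $608$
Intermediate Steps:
$V = -120$ ($V = \left(-5\right) \left(-4\right) \left(-6\right) = 20 \left(-6\right) = -120$)
$N{\left(U \right)} = 2 U$
$M{\left(y \right)} = y \left(5 + y\right)$ ($M{\left(y \right)} = \left(y + 5\right) y = \left(5 + y\right) y = y \left(5 + y\right)$)
$H{\left(K,j \right)} = 2 j$
$H{\left(V,76 \right)} + M{\left(N{\left(-12 \right)} \right)} = 2 \cdot 76 + 2 \left(-12\right) \left(5 + 2 \left(-12\right)\right) = 152 - 24 \left(5 - 24\right) = 152 - -456 = 152 + 456 = 608$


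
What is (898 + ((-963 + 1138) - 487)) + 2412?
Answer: 2998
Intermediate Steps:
(898 + ((-963 + 1138) - 487)) + 2412 = (898 + (175 - 487)) + 2412 = (898 - 312) + 2412 = 586 + 2412 = 2998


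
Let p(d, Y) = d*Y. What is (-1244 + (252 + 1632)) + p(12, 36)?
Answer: 1072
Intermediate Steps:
p(d, Y) = Y*d
(-1244 + (252 + 1632)) + p(12, 36) = (-1244 + (252 + 1632)) + 36*12 = (-1244 + 1884) + 432 = 640 + 432 = 1072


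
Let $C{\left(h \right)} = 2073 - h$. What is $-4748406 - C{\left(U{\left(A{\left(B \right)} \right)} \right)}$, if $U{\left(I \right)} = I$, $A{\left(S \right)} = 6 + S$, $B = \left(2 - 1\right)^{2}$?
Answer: $-4750472$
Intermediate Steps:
$B = 1$ ($B = 1^{2} = 1$)
$-4748406 - C{\left(U{\left(A{\left(B \right)} \right)} \right)} = -4748406 - \left(2073 - \left(6 + 1\right)\right) = -4748406 - \left(2073 - 7\right) = -4748406 - 2066 = -4750472$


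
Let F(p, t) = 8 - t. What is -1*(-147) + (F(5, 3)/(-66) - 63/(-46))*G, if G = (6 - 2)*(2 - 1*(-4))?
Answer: 45047/253 ≈ 178.05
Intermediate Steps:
G = 24 (G = 4*(2 + 4) = 4*6 = 24)
-1*(-147) + (F(5, 3)/(-66) - 63/(-46))*G = -1*(-147) + ((8 - 1*3)/(-66) - 63/(-46))*24 = 147 + ((8 - 3)*(-1/66) - 63*(-1/46))*24 = 147 + (5*(-1/66) + 63/46)*24 = 147 + (-5/66 + 63/46)*24 = 147 + (982/759)*24 = 147 + 7856/253 = 45047/253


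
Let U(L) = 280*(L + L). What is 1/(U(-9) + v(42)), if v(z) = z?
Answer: -1/4998 ≈ -0.00020008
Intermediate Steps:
U(L) = 560*L (U(L) = 280*(2*L) = 560*L)
1/(U(-9) + v(42)) = 1/(560*(-9) + 42) = 1/(-5040 + 42) = 1/(-4998) = -1/4998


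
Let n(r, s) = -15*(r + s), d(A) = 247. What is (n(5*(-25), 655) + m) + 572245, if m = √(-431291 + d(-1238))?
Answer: 564295 + 2*I*√107761 ≈ 5.643e+5 + 656.54*I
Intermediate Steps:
n(r, s) = -15*r - 15*s
m = 2*I*√107761 (m = √(-431291 + 247) = √(-431044) = 2*I*√107761 ≈ 656.54*I)
(n(5*(-25), 655) + m) + 572245 = ((-75*(-25) - 15*655) + 2*I*√107761) + 572245 = ((-15*(-125) - 9825) + 2*I*√107761) + 572245 = ((1875 - 9825) + 2*I*√107761) + 572245 = (-7950 + 2*I*√107761) + 572245 = 564295 + 2*I*√107761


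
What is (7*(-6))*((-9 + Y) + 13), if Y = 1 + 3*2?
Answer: -462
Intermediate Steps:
Y = 7 (Y = 1 + 6 = 7)
(7*(-6))*((-9 + Y) + 13) = (7*(-6))*((-9 + 7) + 13) = -42*(-2 + 13) = -42*11 = -462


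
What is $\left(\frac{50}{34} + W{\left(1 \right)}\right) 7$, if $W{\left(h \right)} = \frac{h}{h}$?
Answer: $\frac{294}{17} \approx 17.294$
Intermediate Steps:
$W{\left(h \right)} = 1$
$\left(\frac{50}{34} + W{\left(1 \right)}\right) 7 = \left(\frac{50}{34} + 1\right) 7 = \left(50 \cdot \frac{1}{34} + 1\right) 7 = \left(\frac{25}{17} + 1\right) 7 = \frac{42}{17} \cdot 7 = \frac{294}{17}$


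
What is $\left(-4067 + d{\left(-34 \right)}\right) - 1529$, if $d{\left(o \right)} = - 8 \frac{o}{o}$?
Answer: $-5604$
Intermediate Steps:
$d{\left(o \right)} = -8$ ($d{\left(o \right)} = \left(-8\right) 1 = -8$)
$\left(-4067 + d{\left(-34 \right)}\right) - 1529 = \left(-4067 - 8\right) - 1529 = -4075 - 1529 = -5604$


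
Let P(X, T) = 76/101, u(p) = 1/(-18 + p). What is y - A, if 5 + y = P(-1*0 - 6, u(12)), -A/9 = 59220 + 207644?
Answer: 242578947/101 ≈ 2.4018e+6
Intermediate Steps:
P(X, T) = 76/101 (P(X, T) = 76*(1/101) = 76/101)
A = -2401776 (A = -9*(59220 + 207644) = -9*266864 = -2401776)
y = -429/101 (y = -5 + 76/101 = -429/101 ≈ -4.2475)
y - A = -429/101 - 1*(-2401776) = -429/101 + 2401776 = 242578947/101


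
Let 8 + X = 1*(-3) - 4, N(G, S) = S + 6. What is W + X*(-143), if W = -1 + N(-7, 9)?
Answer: 2159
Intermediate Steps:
N(G, S) = 6 + S
X = -15 (X = -8 + (1*(-3) - 4) = -8 + (-3 - 4) = -8 - 7 = -15)
W = 14 (W = -1 + (6 + 9) = -1 + 15 = 14)
W + X*(-143) = 14 - 15*(-143) = 14 + 2145 = 2159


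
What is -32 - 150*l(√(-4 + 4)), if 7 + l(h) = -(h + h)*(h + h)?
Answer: 1018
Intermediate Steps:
l(h) = -7 - 4*h² (l(h) = -7 - (h + h)*(h + h) = -7 - 2*h*2*h = -7 - 4*h²)
-32 - 150*l(√(-4 + 4)) = -32 - 150*(-7 - 4*(√(-4 + 4))²) = -32 - 150*(-7 - 4*(√0)²) = -32 - 150*(-7 - 4*0²) = -32 - 150*(-7 - 4*0) = -32 - 150*(-7 + 0) = -32 - 150*(-7) = -32 + 1050 = 1018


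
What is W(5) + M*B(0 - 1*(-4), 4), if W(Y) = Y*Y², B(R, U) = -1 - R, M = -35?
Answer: 300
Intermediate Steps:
W(Y) = Y³
W(5) + M*B(0 - 1*(-4), 4) = 5³ - 35*(-1 - (0 - 1*(-4))) = 125 - 35*(-1 - (0 + 4)) = 125 - 35*(-1 - 1*4) = 125 - 35*(-1 - 4) = 125 - 35*(-5) = 125 + 175 = 300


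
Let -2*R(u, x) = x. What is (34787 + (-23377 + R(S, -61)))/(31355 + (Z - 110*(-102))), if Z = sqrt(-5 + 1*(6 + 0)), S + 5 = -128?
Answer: 7627/28384 ≈ 0.26871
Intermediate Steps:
S = -133 (S = -5 - 128 = -133)
R(u, x) = -x/2
Z = 1 (Z = sqrt(-5 + 1*6) = sqrt(-5 + 6) = sqrt(1) = 1)
(34787 + (-23377 + R(S, -61)))/(31355 + (Z - 110*(-102))) = (34787 + (-23377 - 1/2*(-61)))/(31355 + (1 - 110*(-102))) = (34787 + (-23377 + 61/2))/(31355 + (1 + 11220)) = (34787 - 46693/2)/(31355 + 11221) = (22881/2)/42576 = (22881/2)*(1/42576) = 7627/28384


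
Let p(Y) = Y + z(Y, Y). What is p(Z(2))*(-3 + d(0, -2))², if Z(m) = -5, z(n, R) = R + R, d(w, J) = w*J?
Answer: -135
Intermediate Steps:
d(w, J) = J*w
z(n, R) = 2*R
p(Y) = 3*Y (p(Y) = Y + 2*Y = 3*Y)
p(Z(2))*(-3 + d(0, -2))² = (3*(-5))*(-3 - 2*0)² = -15*(-3 + 0)² = -15*(-3)² = -15*9 = -135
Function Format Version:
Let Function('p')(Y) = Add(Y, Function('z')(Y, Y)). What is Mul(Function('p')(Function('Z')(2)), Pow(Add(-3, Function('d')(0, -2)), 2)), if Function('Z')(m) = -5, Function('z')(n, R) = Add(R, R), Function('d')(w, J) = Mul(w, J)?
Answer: -135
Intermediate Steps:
Function('d')(w, J) = Mul(J, w)
Function('z')(n, R) = Mul(2, R)
Function('p')(Y) = Mul(3, Y) (Function('p')(Y) = Add(Y, Mul(2, Y)) = Mul(3, Y))
Mul(Function('p')(Function('Z')(2)), Pow(Add(-3, Function('d')(0, -2)), 2)) = Mul(Mul(3, -5), Pow(Add(-3, Mul(-2, 0)), 2)) = Mul(-15, Pow(Add(-3, 0), 2)) = Mul(-15, Pow(-3, 2)) = Mul(-15, 9) = -135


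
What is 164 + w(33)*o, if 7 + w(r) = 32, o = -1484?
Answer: -36936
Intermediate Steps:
w(r) = 25 (w(r) = -7 + 32 = 25)
164 + w(33)*o = 164 + 25*(-1484) = 164 - 37100 = -36936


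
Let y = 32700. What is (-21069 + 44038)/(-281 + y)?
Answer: 22969/32419 ≈ 0.70850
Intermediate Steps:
(-21069 + 44038)/(-281 + y) = (-21069 + 44038)/(-281 + 32700) = 22969/32419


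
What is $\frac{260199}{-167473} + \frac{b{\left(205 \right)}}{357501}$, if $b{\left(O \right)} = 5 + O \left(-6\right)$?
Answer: $- \frac{93226557124}{59871764973} \approx -1.5571$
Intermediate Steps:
$b{\left(O \right)} = 5 - 6 O$
$\frac{260199}{-167473} + \frac{b{\left(205 \right)}}{357501} = \frac{260199}{-167473} + \frac{5 - 1230}{357501} = 260199 \left(- \frac{1}{167473}\right) + \left(5 - 1230\right) \frac{1}{357501} = - \frac{260199}{167473} - \frac{1225}{357501} = - \frac{93226557124}{59871764973}$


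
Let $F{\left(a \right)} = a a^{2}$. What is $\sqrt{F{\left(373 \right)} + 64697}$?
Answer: $\sqrt{51959814} \approx 7208.3$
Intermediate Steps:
$F{\left(a \right)} = a^{3}$
$\sqrt{F{\left(373 \right)} + 64697} = \sqrt{373^{3} + 64697} = \sqrt{51895117 + 64697} = \sqrt{51959814}$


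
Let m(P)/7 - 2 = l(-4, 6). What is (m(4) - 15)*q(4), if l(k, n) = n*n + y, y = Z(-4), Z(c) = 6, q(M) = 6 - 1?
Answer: 1465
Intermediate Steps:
q(M) = 5
y = 6
l(k, n) = 6 + n**2 (l(k, n) = n*n + 6 = n**2 + 6 = 6 + n**2)
m(P) = 308 (m(P) = 14 + 7*(6 + 6**2) = 14 + 7*(6 + 36) = 14 + 7*42 = 14 + 294 = 308)
(m(4) - 15)*q(4) = (308 - 15)*5 = 293*5 = 1465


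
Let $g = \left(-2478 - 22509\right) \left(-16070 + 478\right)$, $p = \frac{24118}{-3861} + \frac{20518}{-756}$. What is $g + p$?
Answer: $\frac{2339921207303}{6006} \approx 3.896 \cdot 10^{8}$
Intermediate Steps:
$p = - \frac{200521}{6006}$ ($p = 24118 \left(- \frac{1}{3861}\right) + 20518 \left(- \frac{1}{756}\right) = - \frac{24118}{3861} - \frac{10259}{378} = - \frac{200521}{6006} \approx -33.387$)
$g = 389597304$ ($g = \left(-24987\right) \left(-15592\right) = 389597304$)
$g + p = 389597304 - \frac{200521}{6006} = \frac{2339921207303}{6006}$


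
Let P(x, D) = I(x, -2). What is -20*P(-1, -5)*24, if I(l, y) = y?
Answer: 960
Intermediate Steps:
P(x, D) = -2
-20*P(-1, -5)*24 = -20*(-2)*24 = 40*24 = 960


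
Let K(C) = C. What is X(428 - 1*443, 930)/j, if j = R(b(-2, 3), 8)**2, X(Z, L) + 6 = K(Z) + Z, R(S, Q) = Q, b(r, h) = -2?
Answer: -9/16 ≈ -0.56250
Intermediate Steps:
X(Z, L) = -6 + 2*Z (X(Z, L) = -6 + (Z + Z) = -6 + 2*Z)
j = 64 (j = 8**2 = 64)
X(428 - 1*443, 930)/j = (-6 + 2*(428 - 1*443))/64 = (-6 + 2*(428 - 443))*(1/64) = (-6 + 2*(-15))*(1/64) = (-6 - 30)*(1/64) = -36*1/64 = -9/16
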